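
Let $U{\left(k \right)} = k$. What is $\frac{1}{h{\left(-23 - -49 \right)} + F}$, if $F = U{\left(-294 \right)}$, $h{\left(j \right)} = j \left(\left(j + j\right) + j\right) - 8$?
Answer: $\frac{1}{1726} \approx 0.00057937$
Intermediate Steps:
$h{\left(j \right)} = -8 + 3 j^{2}$ ($h{\left(j \right)} = j \left(2 j + j\right) - 8 = j 3 j - 8 = 3 j^{2} - 8 = -8 + 3 j^{2}$)
$F = -294$
$\frac{1}{h{\left(-23 - -49 \right)} + F} = \frac{1}{\left(-8 + 3 \left(-23 - -49\right)^{2}\right) - 294} = \frac{1}{\left(-8 + 3 \left(-23 + 49\right)^{2}\right) - 294} = \frac{1}{\left(-8 + 3 \cdot 26^{2}\right) - 294} = \frac{1}{\left(-8 + 3 \cdot 676\right) - 294} = \frac{1}{\left(-8 + 2028\right) - 294} = \frac{1}{2020 - 294} = \frac{1}{1726}$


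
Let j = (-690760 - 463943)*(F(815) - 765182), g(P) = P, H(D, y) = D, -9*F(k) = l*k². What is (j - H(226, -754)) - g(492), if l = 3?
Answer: 1139218816953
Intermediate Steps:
F(k) = -k²/3
j = 1139218817671 (j = (-690760 - 463943)*(-⅓*815² - 765182) = -1154703*(-⅓*664225 - 765182) = -1154703*(-664225/3 - 765182) = -1154703*(-2959771/3) = 1139218817671)
(j - H(226, -754)) - g(492) = (1139218817671 - 1*226) - 1*492 = (1139218817671 - 226) - 492 = 1139218817445 - 492 = 1139218816953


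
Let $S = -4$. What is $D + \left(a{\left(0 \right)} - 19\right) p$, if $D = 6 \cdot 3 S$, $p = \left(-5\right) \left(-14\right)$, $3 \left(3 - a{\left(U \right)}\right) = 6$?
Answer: $-1332$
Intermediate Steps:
$a{\left(U \right)} = 1$ ($a{\left(U \right)} = 3 - 2 = 1$)
$p = 70$
$D = -72$ ($D = 6 \cdot 3 \left(-4\right) = 18 \left(-4\right) = -72$)
$D + \left(a{\left(0 \right)} - 19\right) p = -72 + \left(1 - 19\right) 70 = -72 - 1260 = -1332$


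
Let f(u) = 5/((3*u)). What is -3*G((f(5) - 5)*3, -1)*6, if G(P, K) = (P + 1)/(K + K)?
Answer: -117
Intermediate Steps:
f(u) = 5/(3*u) (f(u) = 5*(1/(3*u)) = 5/(3*u))
G(P, K) = (1 + P)/(2*K) (G(P, K) = (1 + P)/((2*K)) = (1 + P)*(1/(2*K)) = (1 + P)/(2*K))
-3*G((f(5) - 5)*3, -1)*6 = -3*(1 + ((5/3)/5 - 5)*3)/(2*(-1))*6 = -3*(-1)*(1 + ((5/3)*(1/5) - 5)*3)/2*6 = -3*(-1)*(1 + (1/3 - 5)*3)/2*6 = -3*(-1)*(1 - 14/3*3)/2*6 = -3*(-1)*(1 - 14)/2*6 = -3*(-1)*(-13)/2*6 = -3*13/2*6 = -39/2*6 = -117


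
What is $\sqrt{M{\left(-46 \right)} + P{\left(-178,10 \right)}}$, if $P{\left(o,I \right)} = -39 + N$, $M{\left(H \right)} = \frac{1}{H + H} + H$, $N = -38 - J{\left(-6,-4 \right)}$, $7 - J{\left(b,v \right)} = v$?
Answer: $\frac{i \sqrt{283567}}{46} \approx 11.576 i$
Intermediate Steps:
$J{\left(b,v \right)} = 7 - v$
$N = -49$ ($N = -38 - \left(7 - -4\right) = -38 - \left(7 + 4\right) = -38 - 11 = -49$)
$M{\left(H \right)} = H + \frac{1}{2 H}$ ($M{\left(H \right)} = \frac{1}{2 H} + H = H + \frac{1}{2 H}$)
$P{\left(o,I \right)} = -88$ ($P{\left(o,I \right)} = -39 - 49 = -88$)
$\sqrt{M{\left(-46 \right)} + P{\left(-178,10 \right)}} = \sqrt{\left(-46 + \frac{1}{2 \left(-46\right)}\right) - 88} = \sqrt{\left(-46 + \frac{1}{2} \left(- \frac{1}{46}\right)\right) - 88} = \sqrt{\left(-46 - \frac{1}{92}\right) - 88} = \sqrt{- \frac{4233}{92} - 88} = \sqrt{- \frac{12329}{92}} = \frac{i \sqrt{283567}}{46}$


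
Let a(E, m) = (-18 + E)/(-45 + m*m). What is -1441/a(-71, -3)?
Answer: -51876/89 ≈ -582.88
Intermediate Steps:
a(E, m) = (-18 + E)/(-45 + m²)
-1441/a(-71, -3) = -1441*(-45 + (-3)²)/(-18 - 71) = -1441/(-89/(-45 + 9)) = -1441/(-89/(-36)) = -1441/((-1/36*(-89))) = -1441/89/36 = -1441*36/89 = -51876/89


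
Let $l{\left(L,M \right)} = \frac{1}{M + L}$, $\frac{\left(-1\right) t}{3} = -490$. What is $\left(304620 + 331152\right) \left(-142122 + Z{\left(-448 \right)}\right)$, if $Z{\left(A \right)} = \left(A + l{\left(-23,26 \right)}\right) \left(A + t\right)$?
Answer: $-381232626688$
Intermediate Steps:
$t = 1470$ ($t = \left(-3\right) \left(-490\right) = 1470$)
$l{\left(L,M \right)} = \frac{1}{L + M}$
$Z{\left(A \right)} = \left(1470 + A\right) \left(\frac{1}{3} + A\right)$ ($Z{\left(A \right)} = \left(A + \frac{1}{-23 + 26}\right) \left(A + 1470\right) = \left(A + \frac{1}{3}\right) \left(1470 + A\right) = \left(\frac{1}{3} + A\right) \left(1470 + A\right) = \left(1470 + A\right) \left(\frac{1}{3} + A\right)$)
$\left(304620 + 331152\right) \left(-142122 + Z{\left(-448 \right)}\right) = \left(304620 + 331152\right) \left(-142122 + \left(490 + \left(-448\right)^{2} + \frac{4411}{3} \left(-448\right)\right)\right) = 635772 \left(-142122 + \left(490 + 200704 - \frac{1976128}{3}\right)\right) = 635772 \left(-142122 - \frac{1372546}{3}\right) = 635772 \left(- \frac{1798912}{3}\right) = -381232626688$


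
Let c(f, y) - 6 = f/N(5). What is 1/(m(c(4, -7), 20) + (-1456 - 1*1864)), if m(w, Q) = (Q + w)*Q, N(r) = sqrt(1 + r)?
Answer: -21/58792 - sqrt(6)/587920 ≈ -0.00036136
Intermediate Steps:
c(f, y) = 6 + f*sqrt(6)/6 (c(f, y) = 6 + f/(sqrt(1 + 5)) = 6 + f/(sqrt(6)) = 6 + f*(sqrt(6)/6) = 6 + f*sqrt(6)/6)
m(w, Q) = Q*(Q + w)
1/(m(c(4, -7), 20) + (-1456 - 1*1864)) = 1/(20*(20 + (6 + (1/6)*4*sqrt(6))) + (-1456 - 1*1864)) = 1/(20*(20 + (6 + 2*sqrt(6)/3)) + (-1456 - 1864)) = 1/(20*(26 + 2*sqrt(6)/3) - 3320) = 1/((520 + 40*sqrt(6)/3) - 3320) = 1/(-2800 + 40*sqrt(6)/3)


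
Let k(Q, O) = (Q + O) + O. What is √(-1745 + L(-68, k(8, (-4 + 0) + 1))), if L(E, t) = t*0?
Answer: I*√1745 ≈ 41.773*I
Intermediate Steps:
k(Q, O) = Q + 2*O (k(Q, O) = (O + Q) + O = Q + 2*O)
L(E, t) = 0
√(-1745 + L(-68, k(8, (-4 + 0) + 1))) = √(-1745 + 0) = √(-1745) = I*√1745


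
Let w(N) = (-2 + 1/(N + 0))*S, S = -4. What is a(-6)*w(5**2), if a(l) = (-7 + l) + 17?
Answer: 784/25 ≈ 31.360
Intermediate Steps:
w(N) = 8 - 4/N (w(N) = (-2 + 1/(N + 0))*(-4) = (-2 + 1/N)*(-4) = 8 - 4/N)
a(l) = 10 + l
a(-6)*w(5**2) = (10 - 6)*(8 - 4/(5**2)) = 4*(8 - 4/25) = 4*(196/25) = 784/25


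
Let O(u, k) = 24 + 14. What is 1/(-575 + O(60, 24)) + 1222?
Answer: 656213/537 ≈ 1222.0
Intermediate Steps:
O(u, k) = 38
1/(-575 + O(60, 24)) + 1222 = 1/(-575 + 38) + 1222 = 1/(-537) + 1222 = -1/537 + 1222 = 656213/537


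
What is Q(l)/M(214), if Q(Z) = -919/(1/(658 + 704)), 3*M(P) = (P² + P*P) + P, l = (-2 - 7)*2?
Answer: -625839/15301 ≈ -40.902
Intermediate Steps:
l = -18 (l = -9*2 = -18)
M(P) = P/3 + 2*P²/3 (M(P) = ((P² + P*P) + P)/3 = ((P² + P²) + P)/3 = (2*P² + P)/3 = (P + 2*P²)/3 = P/3 + 2*P²/3)
Q(Z) = -1251678 (Q(Z) = -919/(1/1362) = -919/1/1362 = -919*1362 = -1251678)
Q(l)/M(214) = -1251678*3/(214*(1 + 2*214)) = -1251678*3/(214*(1 + 428)) = -1251678/((⅓)*214*429) = -1251678/30602 = -1251678*1/30602 = -625839/15301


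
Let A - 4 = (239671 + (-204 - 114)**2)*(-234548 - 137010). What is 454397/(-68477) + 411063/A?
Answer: -57538097623601633/8670907562013062 ≈ -6.6358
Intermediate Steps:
A = -126625108606 (A = 4 + (239671 + (-204 - 114)**2)*(-234548 - 137010) = 4 + (239671 + (-318)**2)*(-371558) = 4 + (239671 + 101124)*(-371558) = 4 + 340795*(-371558) = 4 - 126625108610 = -126625108606)
454397/(-68477) + 411063/A = 454397/(-68477) + 411063/(-126625108606) = 454397*(-1/68477) + 411063*(-1/126625108606) = -454397/68477 - 411063/126625108606 = -57538097623601633/8670907562013062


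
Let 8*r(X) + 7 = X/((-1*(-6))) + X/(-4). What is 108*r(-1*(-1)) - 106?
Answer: -1613/8 ≈ -201.63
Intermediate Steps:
r(X) = -7/8 - X/96 (r(X) = -7/8 + (X/((-1*(-6))) + X/(-4))/8 = -7/8 + (X/6 + X*(-¼))/8 = -7/8 + (X*(⅙) - X/4)/8 = -7/8 + (X/6 - X/4)/8 = -7/8 + (-X/12)/8 = -7/8 - X/96)
108*r(-1*(-1)) - 106 = 108*(-7/8 - (-1)*(-1)/96) - 106 = 108*(-7/8 - 1/96*1) - 106 = 108*(-7/8 - 1/96) - 106 = 108*(-85/96) - 106 = -765/8 - 106 = -1613/8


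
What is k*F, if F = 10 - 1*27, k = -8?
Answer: 136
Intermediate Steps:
F = -17 (F = 10 - 27 = -17)
k*F = -8*(-17) = 136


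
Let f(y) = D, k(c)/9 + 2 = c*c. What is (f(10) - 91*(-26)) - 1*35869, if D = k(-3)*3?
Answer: -33314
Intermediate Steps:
k(c) = -18 + 9*c² (k(c) = -18 + 9*(c*c) = -18 + 9*c²)
D = 189 (D = (-18 + 9*(-3)²)*3 = (-18 + 9*9)*3 = (-18 + 81)*3 = 63*3 = 189)
f(y) = 189
(f(10) - 91*(-26)) - 1*35869 = (189 - 91*(-26)) - 1*35869 = (189 + 2366) - 35869 = 2555 - 35869 = -33314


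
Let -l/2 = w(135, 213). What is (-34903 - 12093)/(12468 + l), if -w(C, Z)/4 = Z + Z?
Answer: -11749/3969 ≈ -2.9602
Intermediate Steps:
w(C, Z) = -8*Z (w(C, Z) = -4*(Z + Z) = -8*Z)
l = 3408 (l = -(-16)*213 = -2*(-1704) = 3408)
(-34903 - 12093)/(12468 + l) = (-34903 - 12093)/(12468 + 3408) = -46996/15876 = -46996*1/15876 = -11749/3969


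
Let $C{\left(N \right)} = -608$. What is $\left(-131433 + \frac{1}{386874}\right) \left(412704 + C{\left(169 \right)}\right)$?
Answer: $- \frac{10477130855347168}{193437} \approx -5.4163 \cdot 10^{10}$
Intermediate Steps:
$\left(-131433 + \frac{1}{386874}\right) \left(412704 + C{\left(169 \right)}\right) = \left(-131433 + \frac{1}{386874}\right) \left(412704 - 608\right) = \left(-131433 + \frac{1}{386874}\right) 412096 = \left(- \frac{50848010441}{386874}\right) 412096 = - \frac{10477130855347168}{193437}$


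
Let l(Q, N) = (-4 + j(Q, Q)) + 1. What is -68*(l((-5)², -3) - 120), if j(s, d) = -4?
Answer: 8636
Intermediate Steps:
l(Q, N) = -7 (l(Q, N) = (-4 - 4) + 1 = -8 + 1 = -7)
-68*(l((-5)², -3) - 120) = -68*(-7 - 120) = -68*(-127) = 8636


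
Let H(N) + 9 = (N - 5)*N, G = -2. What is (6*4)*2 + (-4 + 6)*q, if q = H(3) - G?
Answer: 22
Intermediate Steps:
H(N) = -9 + N*(-5 + N) (H(N) = -9 + (N - 5)*N = -9 + (-5 + N)*N = -9 + N*(-5 + N))
q = -13 (q = (-9 + 3² - 5*3) - 1*(-2) = (-9 + 9 - 15) + 2 = -15 + 2 = -13)
(6*4)*2 + (-4 + 6)*q = (6*4)*2 + (-4 + 6)*(-13) = 24*2 + 2*(-13) = 48 - 26 = 22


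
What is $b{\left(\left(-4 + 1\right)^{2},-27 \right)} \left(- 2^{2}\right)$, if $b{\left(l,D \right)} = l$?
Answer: $-36$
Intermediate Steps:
$b{\left(\left(-4 + 1\right)^{2},-27 \right)} \left(- 2^{2}\right) = \left(-4 + 1\right)^{2} \left(- 2^{2}\right) = \left(-3\right)^{2} \left(\left(-1\right) 4\right) = 9 \left(-4\right) = -36$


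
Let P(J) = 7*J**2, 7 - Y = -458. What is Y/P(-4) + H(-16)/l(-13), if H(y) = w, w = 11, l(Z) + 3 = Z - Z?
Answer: 163/336 ≈ 0.48512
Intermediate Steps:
l(Z) = -3 (l(Z) = -3 + (Z - Z) = -3 + 0 = -3)
Y = 465 (Y = 7 - 1*(-458) = 7 + 458 = 465)
H(y) = 11
Y/P(-4) + H(-16)/l(-13) = 465/((7*(-4)**2)) + 11/(-3) = 465/((7*16)) + 11*(-1/3) = 465/112 - 11/3 = 163/336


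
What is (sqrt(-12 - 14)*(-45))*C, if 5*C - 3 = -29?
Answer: 234*I*sqrt(26) ≈ 1193.2*I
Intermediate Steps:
C = -26/5 (C = 3/5 + (1/5)*(-29) = 3/5 - 29/5 = -26/5 ≈ -5.2000)
(sqrt(-12 - 14)*(-45))*C = (sqrt(-12 - 14)*(-45))*(-26/5) = (sqrt(-26)*(-45))*(-26/5) = ((I*sqrt(26))*(-45))*(-26/5) = -45*I*sqrt(26)*(-26/5) = 234*I*sqrt(26)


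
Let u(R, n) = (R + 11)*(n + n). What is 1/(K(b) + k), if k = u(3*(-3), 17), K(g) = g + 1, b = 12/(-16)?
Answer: 4/273 ≈ 0.014652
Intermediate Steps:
b = -¾ (b = 12*(-1/16) = -¾ ≈ -0.75000)
K(g) = 1 + g
u(R, n) = 2*n*(11 + R) (u(R, n) = (11 + R)*(2*n) = 2*n*(11 + R))
k = 68 (k = 2*17*(11 + 3*(-3)) = 2*17*(11 - 9) = 2*17*2 = 68)
1/(K(b) + k) = 1/((1 - ¾) + 68) = 1/(¼ + 68) = 1/(273/4) = 4/273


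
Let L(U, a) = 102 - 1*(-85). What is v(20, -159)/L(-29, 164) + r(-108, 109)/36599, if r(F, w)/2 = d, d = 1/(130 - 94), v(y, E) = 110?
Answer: 6587837/11199294 ≈ 0.58824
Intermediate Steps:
L(U, a) = 187 (L(U, a) = 102 + 85 = 187)
d = 1/36 ≈ 0.027778
r(F, w) = 1/18 (r(F, w) = 2*(1/36) = 1/18)
v(20, -159)/L(-29, 164) + r(-108, 109)/36599 = 110/187 + (1/18)/36599 = 110*(1/187) + (1/18)*(1/36599) = 10/17 + 1/658782 = 6587837/11199294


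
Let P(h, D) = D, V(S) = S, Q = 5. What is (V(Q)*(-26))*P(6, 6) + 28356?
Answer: 27576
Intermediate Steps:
(V(Q)*(-26))*P(6, 6) + 28356 = (5*(-26))*6 + 28356 = -130*6 + 28356 = -780 + 28356 = 27576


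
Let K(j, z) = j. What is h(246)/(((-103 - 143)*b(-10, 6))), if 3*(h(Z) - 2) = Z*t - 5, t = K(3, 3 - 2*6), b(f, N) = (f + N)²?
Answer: -739/11808 ≈ -0.062585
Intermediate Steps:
b(f, N) = (N + f)²
t = 3
h(Z) = ⅓ + Z (h(Z) = 2 + (Z*3 - 5)/3 = 2 + (3*Z - 5)/3 = 2 + (-5 + 3*Z)/3 = 2 + (-5/3 + Z) = ⅓ + Z)
h(246)/(((-103 - 143)*b(-10, 6))) = (⅓ + 246)/(((-103 - 143)*(6 - 10)²)) = 739/(3*((-246*(-4)²))) = 739/(3*((-246*16))) = (739/3)/(-3936) = (739/3)*(-1/3936) = -739/11808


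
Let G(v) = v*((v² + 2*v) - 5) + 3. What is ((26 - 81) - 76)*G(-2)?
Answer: -1703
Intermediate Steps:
G(v) = 3 + v*(-5 + v² + 2*v) (G(v) = v*(-5 + v² + 2*v) + 3 = 3 + v*(-5 + v² + 2*v))
((26 - 81) - 76)*G(-2) = ((26 - 81) - 76)*(3 + (-2)³ - 5*(-2) + 2*(-2)²) = (-55 - 76)*(3 - 8 + 10 + 2*4) = -131*(3 - 8 + 10 + 8) = -131*13 = -1703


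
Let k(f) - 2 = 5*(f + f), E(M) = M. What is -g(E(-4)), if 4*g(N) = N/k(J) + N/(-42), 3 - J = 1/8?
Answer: 5/574 ≈ 0.0087108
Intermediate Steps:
J = 23/8 (J = 3 - 1/8 = 23/8 ≈ 2.8750)
k(f) = 2 + 10*f (k(f) = 2 + 5*(f + f) = 2 + 5*(2*f) = 2 + 10*f)
g(N) = 5*N/2296 (g(N) = (N/(2 + 10*(23/8)) + N/(-42))/4 = (N/(2 + 115/4) + N*(-1/42))/4 = (N/(123/4) - N/42)/4 = (N*(4/123) - N/42)/4 = (4*N/123 - N/42)/4 = (5*N/574)/4 = 5*N/2296)
-g(E(-4)) = -5*(-4)/2296 = -1*(-5/574) = 5/574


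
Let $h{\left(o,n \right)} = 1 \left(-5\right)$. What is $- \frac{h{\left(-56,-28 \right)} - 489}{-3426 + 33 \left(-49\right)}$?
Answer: $- \frac{494}{5043} \approx -0.097958$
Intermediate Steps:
$h{\left(o,n \right)} = -5$
$- \frac{h{\left(-56,-28 \right)} - 489}{-3426 + 33 \left(-49\right)} = - \frac{-5 - 489}{-3426 + 33 \left(-49\right)} = - \frac{-494}{-3426 - 1617} = - \frac{-494}{-5043} = - \frac{\left(-494\right) \left(-1\right)}{5043} = \left(-1\right) \frac{494}{5043} = - \frac{494}{5043}$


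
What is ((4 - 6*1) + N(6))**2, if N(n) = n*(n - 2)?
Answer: 484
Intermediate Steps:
N(n) = n*(-2 + n)
((4 - 6*1) + N(6))**2 = ((4 - 6*1) + 6*(-2 + 6))**2 = ((4 - 6) + 6*4)**2 = (-2 + 24)**2 = 22**2 = 484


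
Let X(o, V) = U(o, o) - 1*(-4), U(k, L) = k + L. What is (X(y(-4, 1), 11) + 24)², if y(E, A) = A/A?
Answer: 900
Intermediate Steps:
y(E, A) = 1
U(k, L) = L + k
X(o, V) = 4 + 2*o (X(o, V) = (o + o) - 1*(-4) = 2*o + 4 = 4 + 2*o)
(X(y(-4, 1), 11) + 24)² = ((4 + 2*1) + 24)² = ((4 + 2) + 24)² = (6 + 24)² = 30² = 900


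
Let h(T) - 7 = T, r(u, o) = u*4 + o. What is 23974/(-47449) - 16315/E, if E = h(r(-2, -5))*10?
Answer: 154538399/569388 ≈ 271.41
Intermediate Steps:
r(u, o) = o + 4*u (r(u, o) = 4*u + o = o + 4*u)
h(T) = 7 + T
E = -60 (E = (7 + (-5 + 4*(-2)))*10 = (7 + (-5 - 8))*10 = (7 - 13)*10 = -6*10 = -60)
23974/(-47449) - 16315/E = 23974/(-47449) - 16315/(-60) = 23974*(-1/47449) - 16315*(-1/60) = -23974/47449 + 3263/12 = 154538399/569388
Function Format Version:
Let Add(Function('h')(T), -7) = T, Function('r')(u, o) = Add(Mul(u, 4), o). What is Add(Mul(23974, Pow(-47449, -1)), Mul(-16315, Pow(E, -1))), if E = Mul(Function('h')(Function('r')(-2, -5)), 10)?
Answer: Rational(154538399, 569388) ≈ 271.41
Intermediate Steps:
Function('r')(u, o) = Add(o, Mul(4, u)) (Function('r')(u, o) = Add(Mul(4, u), o) = Add(o, Mul(4, u)))
Function('h')(T) = Add(7, T)
E = -60 (E = Mul(Add(7, Add(-5, Mul(4, -2))), 10) = Mul(Add(7, Add(-5, -8)), 10) = Mul(Add(7, -13), 10) = Mul(-6, 10) = -60)
Add(Mul(23974, Pow(-47449, -1)), Mul(-16315, Pow(E, -1))) = Add(Mul(23974, Pow(-47449, -1)), Mul(-16315, Pow(-60, -1))) = Add(Mul(23974, Rational(-1, 47449)), Mul(-16315, Rational(-1, 60))) = Add(Rational(-23974, 47449), Rational(3263, 12)) = Rational(154538399, 569388)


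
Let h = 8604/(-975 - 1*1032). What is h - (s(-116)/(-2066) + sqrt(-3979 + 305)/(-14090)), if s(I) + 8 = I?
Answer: -1001374/230359 + I*sqrt(3674)/14090 ≈ -4.347 + 0.0043019*I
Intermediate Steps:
s(I) = -8 + I
h = -956/223 (h = 8604/(-975 - 1032) = 8604/(-2007) = 8604*(-1/2007) = -956/223 ≈ -4.2870)
h - (s(-116)/(-2066) + sqrt(-3979 + 305)/(-14090)) = -956/223 - ((-8 - 116)/(-2066) + sqrt(-3979 + 305)/(-14090)) = -956/223 - (-124*(-1/2066) + sqrt(-3674)*(-1/14090)) = -956/223 - (62/1033 + (I*sqrt(3674))*(-1/14090)) = -956/223 - (62/1033 - I*sqrt(3674)/14090) = -956/223 + (-62/1033 + I*sqrt(3674)/14090) = -1001374/230359 + I*sqrt(3674)/14090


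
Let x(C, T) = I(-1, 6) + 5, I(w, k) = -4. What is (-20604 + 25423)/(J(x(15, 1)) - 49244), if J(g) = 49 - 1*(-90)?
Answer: -79/805 ≈ -0.098137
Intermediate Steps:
x(C, T) = 1 (x(C, T) = -4 + 5 = 1)
J(g) = 139 (J(g) = 49 + 90 = 139)
(-20604 + 25423)/(J(x(15, 1)) - 49244) = (-20604 + 25423)/(139 - 49244) = 4819/(-49105) = 4819*(-1/49105) = -79/805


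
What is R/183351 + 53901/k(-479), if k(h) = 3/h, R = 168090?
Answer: -525984641551/61117 ≈ -8.6062e+6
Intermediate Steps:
R/183351 + 53901/k(-479) = 168090/183351 + 53901/((3/(-479))) = 168090*(1/183351) + 53901/((3*(-1/479))) = 56030/61117 + 53901/(-3/479) = 56030/61117 + 53901*(-479/3) = 56030/61117 - 8606193 = -525984641551/61117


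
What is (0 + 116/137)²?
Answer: 13456/18769 ≈ 0.71693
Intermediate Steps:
(0 + 116/137)² = (116/137)² = 13456/18769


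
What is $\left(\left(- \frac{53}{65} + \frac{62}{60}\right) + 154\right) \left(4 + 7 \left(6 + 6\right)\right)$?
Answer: $\frac{529276}{39} \approx 13571.0$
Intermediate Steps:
$\left(\left(- \frac{53}{65} + \frac{62}{60}\right) + 154\right) \left(4 + 7 \left(6 + 6\right)\right) = \left(\left(\left(-53\right) \frac{1}{65} + 62 \cdot \frac{1}{60}\right) + 154\right) \left(4 + 7 \cdot 12\right) = \left(\left(- \frac{53}{65} + \frac{31}{30}\right) + 154\right) \left(4 + 84\right) = \left(\frac{17}{78} + 154\right) 88 = \frac{12029}{78} \cdot 88 = \frac{529276}{39}$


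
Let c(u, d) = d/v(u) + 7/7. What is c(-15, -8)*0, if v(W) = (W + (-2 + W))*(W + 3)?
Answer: 0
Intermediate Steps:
v(W) = (-2 + 2*W)*(3 + W)
c(u, d) = 1 + d/(-6 + 2*u**2 + 4*u) (c(u, d) = d/(-6 + 2*u**2 + 4*u) + 7/7 = d/(-6 + 2*u**2 + 4*u) + 7*(1/7) = d/(-6 + 2*u**2 + 4*u) + 1 = 1 + d/(-6 + 2*u**2 + 4*u))
c(-15, -8)*0 = ((-3 + (-15)**2 + (1/2)*(-8) + 2*(-15))/(-3 + (-15)**2 + 2*(-15)))*0 = ((-3 + 225 - 4 - 30)/(-3 + 225 - 30))*0 = (188/192)*0 = ((1/192)*188)*0 = (47/48)*0 = 0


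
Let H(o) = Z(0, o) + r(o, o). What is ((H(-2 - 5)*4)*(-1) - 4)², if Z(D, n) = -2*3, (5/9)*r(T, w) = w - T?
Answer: 400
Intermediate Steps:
r(T, w) = -9*T/5 + 9*w/5 (r(T, w) = 9*(w - T)/5 = -9*T/5 + 9*w/5)
Z(D, n) = -6
H(o) = -6 (H(o) = -6 + (-9*o/5 + 9*o/5) = -6 + 0 = -6)
((H(-2 - 5)*4)*(-1) - 4)² = (-6*4*(-1) - 4)² = (-24*(-1) - 4)² = (24 - 4)² = 20² = 400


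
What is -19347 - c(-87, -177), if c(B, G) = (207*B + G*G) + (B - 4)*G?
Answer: -48774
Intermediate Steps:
c(B, G) = G² + 207*B + G*(-4 + B) (c(B, G) = (207*B + G²) + (-4 + B)*G = (G² + 207*B) + G*(-4 + B) = G² + 207*B + G*(-4 + B))
-19347 - c(-87, -177) = -19347 - ((-177)² - 4*(-177) + 207*(-87) - 87*(-177)) = -19347 - (31329 + 708 - 18009 + 15399) = -19347 - 1*29427 = -19347 - 29427 = -48774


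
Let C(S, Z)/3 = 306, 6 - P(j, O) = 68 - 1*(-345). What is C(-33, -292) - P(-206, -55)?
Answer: 1325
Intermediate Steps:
P(j, O) = -407 (P(j, O) = 6 - (68 - 1*(-345)) = 6 - (68 + 345) = 6 - 1*413 = 6 - 413 = -407)
C(S, Z) = 918 (C(S, Z) = 3*306 = 918)
C(-33, -292) - P(-206, -55) = 918 - 1*(-407) = 918 + 407 = 1325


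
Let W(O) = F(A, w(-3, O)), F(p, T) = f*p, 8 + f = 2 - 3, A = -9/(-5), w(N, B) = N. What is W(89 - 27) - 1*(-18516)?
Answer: 92499/5 ≈ 18500.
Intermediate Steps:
A = 9/5 (A = -9*(-⅕) = 9/5 ≈ 1.8000)
f = -9 (f = -8 + (2 - 3) = -8 - 1 = -9)
F(p, T) = -9*p
W(O) = -81/5 (W(O) = -9*9/5 = -81/5)
W(89 - 27) - 1*(-18516) = -81/5 - 1*(-18516) = -81/5 + 18516 = 92499/5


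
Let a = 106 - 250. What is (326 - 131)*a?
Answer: -28080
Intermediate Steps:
a = -144
(326 - 131)*a = (326 - 131)*(-144) = 195*(-144) = -28080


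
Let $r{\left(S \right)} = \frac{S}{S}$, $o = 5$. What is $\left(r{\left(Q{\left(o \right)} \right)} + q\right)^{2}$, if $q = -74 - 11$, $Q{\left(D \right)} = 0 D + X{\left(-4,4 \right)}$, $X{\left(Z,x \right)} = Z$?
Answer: $7056$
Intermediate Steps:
$Q{\left(D \right)} = -4$ ($Q{\left(D \right)} = 0 D - 4 = 0 - 4 = -4$)
$q = -85$ ($q = -74 - 11 = -85$)
$r{\left(S \right)} = 1$
$\left(r{\left(Q{\left(o \right)} \right)} + q\right)^{2} = \left(1 - 85\right)^{2} = \left(-84\right)^{2} = 7056$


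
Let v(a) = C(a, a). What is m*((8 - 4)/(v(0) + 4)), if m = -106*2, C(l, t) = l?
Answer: -212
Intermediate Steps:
v(a) = a
m = -212
m*((8 - 4)/(v(0) + 4)) = -212*(8 - 4)/(0 + 4) = -848/4 = -212*1 = -212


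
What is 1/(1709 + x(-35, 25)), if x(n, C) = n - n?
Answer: 1/1709 ≈ 0.00058514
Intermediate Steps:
x(n, C) = 0
1/(1709 + x(-35, 25)) = 1/(1709 + 0) = 1/1709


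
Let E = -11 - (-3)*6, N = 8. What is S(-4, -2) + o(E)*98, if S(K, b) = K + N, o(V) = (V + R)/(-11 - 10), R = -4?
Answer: -10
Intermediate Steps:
E = 7 (E = -11 - 1*(-18) = -11 + 18 = 7)
o(V) = 4/21 - V/21 (o(V) = (V - 4)/(-11 - 10) = (-4 + V)/(-21) = (-4 + V)*(-1/21) = 4/21 - V/21)
S(K, b) = 8 + K (S(K, b) = K + 8 = 8 + K)
S(-4, -2) + o(E)*98 = (8 - 4) + (4/21 - 1/21*7)*98 = 4 + (4/21 - ⅓)*98 = 4 - ⅐*98 = 4 - 14 = -10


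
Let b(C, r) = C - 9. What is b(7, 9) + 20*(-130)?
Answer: -2602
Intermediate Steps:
b(C, r) = -9 + C
b(7, 9) + 20*(-130) = (-9 + 7) + 20*(-130) = -2 - 2600 = -2602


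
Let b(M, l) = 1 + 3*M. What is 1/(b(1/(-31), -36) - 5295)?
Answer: -31/164117 ≈ -0.00018889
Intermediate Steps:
1/(b(1/(-31), -36) - 5295) = 1/((1 + 3/(-31)) - 5295) = 1/((1 + 3*(-1/31)) - 5295) = 1/((1 - 3/31) - 5295) = 1/(28/31 - 5295) = 1/(-164117/31) = -31/164117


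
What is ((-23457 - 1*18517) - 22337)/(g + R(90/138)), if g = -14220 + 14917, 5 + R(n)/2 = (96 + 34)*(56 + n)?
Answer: -1479153/354581 ≈ -4.1716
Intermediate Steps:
R(n) = 14550 + 260*n (R(n) = -10 + 2*((96 + 34)*(56 + n)) = -10 + 2*(130*(56 + n)) = -10 + 2*(7280 + 130*n) = -10 + (14560 + 260*n) = 14550 + 260*n)
g = 697
((-23457 - 1*18517) - 22337)/(g + R(90/138)) = ((-23457 - 1*18517) - 22337)/(697 + (14550 + 260*(90/138))) = ((-23457 - 18517) - 22337)/(697 + (14550 + 260*(90*(1/138)))) = (-41974 - 22337)/(697 + (14550 + 260*(15/23))) = -64311/(697 + (14550 + 3900/23)) = -64311/(697 + 338550/23) = -64311/354581/23 = -64311*23/354581 = -1479153/354581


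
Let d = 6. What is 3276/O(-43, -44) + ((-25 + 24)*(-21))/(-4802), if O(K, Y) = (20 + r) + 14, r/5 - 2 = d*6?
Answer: 40119/2744 ≈ 14.621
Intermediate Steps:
r = 190 (r = 10 + 5*(6*6) = 10 + 5*36 = 10 + 180 = 190)
O(K, Y) = 224 (O(K, Y) = (20 + 190) + 14 = 210 + 14 = 224)
3276/O(-43, -44) + ((-25 + 24)*(-21))/(-4802) = 3276/224 + ((-25 + 24)*(-21))/(-4802) = 3276*(1/224) - 1*(-21)*(-1/4802) = 117/8 + 21*(-1/4802) = 117/8 - 3/686 = 40119/2744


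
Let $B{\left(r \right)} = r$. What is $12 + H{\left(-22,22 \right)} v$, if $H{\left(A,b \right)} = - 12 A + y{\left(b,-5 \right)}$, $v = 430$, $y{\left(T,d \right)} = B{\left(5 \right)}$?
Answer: $115682$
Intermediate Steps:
$y{\left(T,d \right)} = 5$
$H{\left(A,b \right)} = 5 - 12 A$ ($H{\left(A,b \right)} = - 12 A + 5 = 5 - 12 A$)
$12 + H{\left(-22,22 \right)} v = 12 + \left(5 - -264\right) 430 = 12 + \left(5 + 264\right) 430 = 12 + 269 \cdot 430 = 12 + 115670 = 115682$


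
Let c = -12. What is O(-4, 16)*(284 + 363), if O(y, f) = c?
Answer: -7764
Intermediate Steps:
O(y, f) = -12
O(-4, 16)*(284 + 363) = -12*(284 + 363) = -12*647 = -7764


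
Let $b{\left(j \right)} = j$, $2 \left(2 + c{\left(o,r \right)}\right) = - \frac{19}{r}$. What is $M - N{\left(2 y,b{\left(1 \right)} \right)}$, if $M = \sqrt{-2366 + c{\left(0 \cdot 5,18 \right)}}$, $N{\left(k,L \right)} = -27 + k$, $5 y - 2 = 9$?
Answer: $\frac{113}{5} + \frac{i \sqrt{85267}}{6} \approx 22.6 + 48.668 i$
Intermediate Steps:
$y = \frac{11}{5}$ ($y = \frac{2}{5} + \frac{1}{5} \cdot 9 = \frac{2}{5} + \frac{9}{5} = \frac{11}{5} \approx 2.2$)
$c{\left(o,r \right)} = -2 - \frac{19}{2 r}$ ($c{\left(o,r \right)} = -2 + \frac{\left(-19\right) \frac{1}{r}}{2} = -2 - \frac{19}{2 r}$)
$M = \frac{i \sqrt{85267}}{6}$ ($M = \sqrt{-2366 - \left(2 + \frac{19}{2 \cdot 18}\right)} = \sqrt{-2366 - \frac{91}{36}} = \sqrt{- \frac{85267}{36}} = \frac{i \sqrt{85267}}{6} \approx 48.668 i$)
$M - N{\left(2 y,b{\left(1 \right)} \right)} = \frac{i \sqrt{85267}}{6} - \left(-27 + 2 \cdot \frac{11}{5}\right) = \frac{i \sqrt{85267}}{6} - \left(-27 + \frac{22}{5}\right) = \frac{i \sqrt{85267}}{6} - - \frac{113}{5} = \frac{i \sqrt{85267}}{6} + \frac{113}{5} = \frac{113}{5} + \frac{i \sqrt{85267}}{6}$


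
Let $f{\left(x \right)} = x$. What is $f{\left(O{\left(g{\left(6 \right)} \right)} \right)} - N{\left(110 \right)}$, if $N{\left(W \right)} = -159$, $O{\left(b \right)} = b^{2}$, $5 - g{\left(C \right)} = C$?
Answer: $160$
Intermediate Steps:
$g{\left(C \right)} = 5 - C$
$f{\left(O{\left(g{\left(6 \right)} \right)} \right)} - N{\left(110 \right)} = \left(5 - 6\right)^{2} - -159 = \left(5 - 6\right)^{2} + 159 = \left(-1\right)^{2} + 159 = 1 + 159 = 160$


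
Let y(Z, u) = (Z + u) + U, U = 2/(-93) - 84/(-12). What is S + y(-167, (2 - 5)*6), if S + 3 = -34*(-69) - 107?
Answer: 191392/93 ≈ 2058.0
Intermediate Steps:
S = 2236 (S = -3 + (-34*(-69) - 107) = -3 + (2346 - 107) = -3 + 2239 = 2236)
U = 649/93 (U = 2*(-1/93) - 84*(-1/12) = -2/93 + 7 = 649/93 ≈ 6.9785)
y(Z, u) = 649/93 + Z + u (y(Z, u) = (Z + u) + 649/93 = 649/93 + Z + u)
S + y(-167, (2 - 5)*6) = 2236 + (649/93 - 167 + (2 - 5)*6) = 2236 + (649/93 - 167 - 3*6) = 2236 + (649/93 - 167 - 18) = 2236 - 16556/93 = 191392/93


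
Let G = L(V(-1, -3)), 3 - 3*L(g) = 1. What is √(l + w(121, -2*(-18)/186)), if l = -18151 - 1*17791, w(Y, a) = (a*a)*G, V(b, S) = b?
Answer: I*√34540238/31 ≈ 189.58*I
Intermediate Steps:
L(g) = ⅔ (L(g) = 1 - ⅓*1 = 1 - ⅓ = ⅔)
G = ⅔ ≈ 0.66667
w(Y, a) = 2*a²/3 (w(Y, a) = (a*a)*(⅔) = a²*(⅔) = 2*a²/3)
l = -35942 (l = -18151 - 17791 = -35942)
√(l + w(121, -2*(-18)/186)) = √(-35942 + 2*(-2*(-18)/186)²/3) = √(-35942 + 2*(36*(1/186))²/3) = √(-35942 + 2*(6/31)²/3) = √(-35942 + (⅔)*(36/961)) = √(-35942 + 24/961) = √(-34540238/961) = I*√34540238/31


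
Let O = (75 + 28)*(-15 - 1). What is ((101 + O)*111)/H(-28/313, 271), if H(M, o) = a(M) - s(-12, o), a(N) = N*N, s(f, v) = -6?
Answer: -16822942773/588598 ≈ -28581.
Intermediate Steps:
a(N) = N**2
O = -1648 (O = 103*(-16) = -1648)
H(M, o) = 6 + M**2 (H(M, o) = M**2 - 1*(-6) = M**2 + 6 = 6 + M**2)
((101 + O)*111)/H(-28/313, 271) = ((101 - 1648)*111)/(6 + (-28/313)**2) = (-1547*111)/(6 + (-28*1/313)**2) = -171717/(6 + (-28/313)**2) = -171717/(6 + 784/97969) = -171717/588598/97969 = -171717*97969/588598 = -16822942773/588598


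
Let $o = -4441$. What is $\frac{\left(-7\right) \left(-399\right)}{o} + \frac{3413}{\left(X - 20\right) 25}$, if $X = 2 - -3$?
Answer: $- \frac{16204508}{1665375} \approx -9.7302$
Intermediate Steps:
$X = 5$ ($X = 2 + 3 = 5$)
$\frac{\left(-7\right) \left(-399\right)}{o} + \frac{3413}{\left(X - 20\right) 25} = \frac{\left(-7\right) \left(-399\right)}{-4441} + \frac{3413}{\left(5 - 20\right) 25} = 2793 \left(- \frac{1}{4441}\right) + \frac{3413}{\left(-15\right) 25} = - \frac{2793}{4441} + \frac{3413}{-375} = - \frac{2793}{4441} + 3413 \left(- \frac{1}{375}\right) = - \frac{2793}{4441} - \frac{3413}{375} = - \frac{16204508}{1665375}$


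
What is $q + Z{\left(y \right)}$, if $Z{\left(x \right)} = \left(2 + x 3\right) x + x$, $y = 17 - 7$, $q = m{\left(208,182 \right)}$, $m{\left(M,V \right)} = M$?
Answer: $538$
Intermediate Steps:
$q = 208$
$y = 10$ ($y = 17 - 7 = 10$)
$Z{\left(x \right)} = x + x \left(2 + 3 x\right)$ ($Z{\left(x \right)} = \left(2 + 3 x\right) x + x = x \left(2 + 3 x\right) + x = x + x \left(2 + 3 x\right)$)
$q + Z{\left(y \right)} = 208 + 3 \cdot 10 \left(1 + 10\right) = 208 + 3 \cdot 10 \cdot 11 = 208 + 330 = 538$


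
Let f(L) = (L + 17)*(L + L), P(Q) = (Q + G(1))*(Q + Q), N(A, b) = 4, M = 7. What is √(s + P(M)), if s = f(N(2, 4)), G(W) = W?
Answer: 2*√70 ≈ 16.733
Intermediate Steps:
P(Q) = 2*Q*(1 + Q) (P(Q) = (Q + 1)*(Q + Q) = (1 + Q)*(2*Q) = 2*Q*(1 + Q))
f(L) = 2*L*(17 + L) (f(L) = (17 + L)*(2*L) = 2*L*(17 + L))
s = 168 (s = 2*4*(17 + 4) = 2*4*21 = 168)
√(s + P(M)) = √(168 + 2*7*(1 + 7)) = √(168 + 2*7*8) = √(168 + 112) = √280 = 2*√70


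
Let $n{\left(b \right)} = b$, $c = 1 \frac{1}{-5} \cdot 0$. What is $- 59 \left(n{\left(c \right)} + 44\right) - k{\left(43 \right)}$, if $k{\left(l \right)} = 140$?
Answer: $-2736$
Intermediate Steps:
$c = 0$ ($c = 1 \left(- \frac{1}{5}\right) 0 = \left(- \frac{1}{5}\right) 0 = 0$)
$- 59 \left(n{\left(c \right)} + 44\right) - k{\left(43 \right)} = - 59 \left(0 + 44\right) - 140 = \left(-59\right) 44 - 140 = -2596 - 140 = -2736$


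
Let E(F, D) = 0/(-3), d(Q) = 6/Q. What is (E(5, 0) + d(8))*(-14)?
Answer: -21/2 ≈ -10.500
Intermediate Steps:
E(F, D) = 0 (E(F, D) = 0*(-⅓) = 0)
(E(5, 0) + d(8))*(-14) = (0 + 6/8)*(-14) = (0 + 6*(⅛))*(-14) = (0 + ¾)*(-14) = (¾)*(-14) = -21/2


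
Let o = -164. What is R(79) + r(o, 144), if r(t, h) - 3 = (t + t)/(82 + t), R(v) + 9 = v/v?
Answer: -1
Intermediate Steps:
R(v) = -8 (R(v) = -9 + v/v = -9 + 1 = -8)
r(t, h) = 3 + 2*t/(82 + t) (r(t, h) = 3 + (t + t)/(82 + t) = 3 + (2*t)/(82 + t) = 3 + 2*t/(82 + t))
R(79) + r(o, 144) = -8 + (246 + 5*(-164))/(82 - 164) = -8 + (246 - 820)/(-82) = -8 - 1/82*(-574) = -8 + 7 = -1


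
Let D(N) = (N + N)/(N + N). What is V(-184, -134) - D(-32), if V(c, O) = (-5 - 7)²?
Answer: 143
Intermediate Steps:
V(c, O) = 144 (V(c, O) = (-12)² = 144)
D(N) = 1 (D(N) = (2*N)/((2*N)) = (2*N)*(1/(2*N)) = 1)
V(-184, -134) - D(-32) = 144 - 1*1 = 144 - 1 = 143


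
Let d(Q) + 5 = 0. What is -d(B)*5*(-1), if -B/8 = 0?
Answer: -25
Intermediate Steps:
B = 0 (B = -8*0 = 0)
d(Q) = -5 (d(Q) = -5 + 0 = -5)
-d(B)*5*(-1) = -(-5*5)*(-1) = -(-25)*(-1) = -1*25 = -25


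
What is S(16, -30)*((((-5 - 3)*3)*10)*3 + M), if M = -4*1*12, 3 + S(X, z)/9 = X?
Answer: -89856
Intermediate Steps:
S(X, z) = -27 + 9*X
M = -48 (M = -4*12 = -48)
S(16, -30)*((((-5 - 3)*3)*10)*3 + M) = (-27 + 9*16)*((((-5 - 3)*3)*10)*3 - 48) = (-27 + 144)*((-8*3*10)*3 - 48) = 117*(-24*10*3 - 48) = 117*(-240*3 - 48) = 117*(-720 - 48) = 117*(-768) = -89856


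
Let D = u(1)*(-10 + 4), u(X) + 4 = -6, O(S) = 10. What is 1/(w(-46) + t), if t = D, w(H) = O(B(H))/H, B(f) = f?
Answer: 23/1375 ≈ 0.016727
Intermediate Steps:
u(X) = -10 (u(X) = -4 - 6 = -10)
w(H) = 10/H
D = 60 (D = -10*(-10 + 4) = -10*(-6) = 60)
t = 60
1/(w(-46) + t) = 1/(10/(-46) + 60) = 1/(10*(-1/46) + 60) = 1/(-5/23 + 60) = 1/(1375/23) = 23/1375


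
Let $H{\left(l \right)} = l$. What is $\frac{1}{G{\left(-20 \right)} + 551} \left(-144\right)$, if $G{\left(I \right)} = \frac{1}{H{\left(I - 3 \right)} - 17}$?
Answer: $- \frac{5760}{22039} \approx -0.26135$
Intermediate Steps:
$G{\left(I \right)} = \frac{1}{-20 + I}$ ($G{\left(I \right)} = \frac{1}{\left(I - 3\right) - 17} = \frac{1}{\left(-3 + I\right) - 17} = \frac{1}{-20 + I}$)
$\frac{1}{G{\left(-20 \right)} + 551} \left(-144\right) = \frac{1}{\frac{1}{-20 - 20} + 551} \left(-144\right) = \frac{1}{\frac{1}{-40} + 551} \left(-144\right) = \frac{1}{- \frac{1}{40} + 551} \left(-144\right) = \frac{1}{\frac{22039}{40}} \left(-144\right) = \frac{40}{22039} \left(-144\right) = - \frac{5760}{22039}$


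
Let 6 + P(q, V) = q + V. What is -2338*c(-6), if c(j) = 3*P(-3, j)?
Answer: 105210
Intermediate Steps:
P(q, V) = -6 + V + q (P(q, V) = -6 + (q + V) = -6 + (V + q) = -6 + V + q)
c(j) = -27 + 3*j (c(j) = 3*(-6 + j - 3) = 3*(-9 + j) = -27 + 3*j)
-2338*c(-6) = -2338*(-27 + 3*(-6)) = -2338*(-27 - 18) = -2338*(-45) = 105210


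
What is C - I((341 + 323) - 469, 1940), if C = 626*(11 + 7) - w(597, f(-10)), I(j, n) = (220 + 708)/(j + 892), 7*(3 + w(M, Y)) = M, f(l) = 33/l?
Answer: 85105604/7609 ≈ 11185.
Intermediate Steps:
w(M, Y) = -3 + M/7
I(j, n) = 928/(892 + j)
C = 78300/7 (C = 626*(11 + 7) - (-3 + (⅐)*597) = 626*18 - (-3 + 597/7) = 11268 - 1*576/7 = 11268 - 576/7 = 78300/7 ≈ 11186.)
C - I((341 + 323) - 469, 1940) = 78300/7 - 928/(892 + ((341 + 323) - 469)) = 78300/7 - 928/(892 + (664 - 469)) = 78300/7 - 928/(892 + 195) = 78300/7 - 928/1087 = 85105604/7609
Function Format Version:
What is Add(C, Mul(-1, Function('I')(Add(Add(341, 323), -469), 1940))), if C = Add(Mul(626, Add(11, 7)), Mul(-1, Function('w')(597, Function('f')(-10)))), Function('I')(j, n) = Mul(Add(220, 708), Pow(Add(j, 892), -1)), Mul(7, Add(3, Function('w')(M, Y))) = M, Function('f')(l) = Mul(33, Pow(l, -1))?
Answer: Rational(85105604, 7609) ≈ 11185.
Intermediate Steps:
Function('w')(M, Y) = Add(-3, Mul(Rational(1, 7), M))
Function('I')(j, n) = Mul(928, Pow(Add(892, j), -1))
C = Rational(78300, 7) (C = Add(Mul(626, Add(11, 7)), Mul(-1, Add(-3, Mul(Rational(1, 7), 597)))) = Add(Mul(626, 18), Mul(-1, Add(-3, Rational(597, 7)))) = Add(11268, Mul(-1, Rational(576, 7))) = Add(11268, Rational(-576, 7)) = Rational(78300, 7) ≈ 11186.)
Add(C, Mul(-1, Function('I')(Add(Add(341, 323), -469), 1940))) = Add(Rational(78300, 7), Mul(-1, Mul(928, Pow(Add(892, Add(Add(341, 323), -469)), -1)))) = Add(Rational(78300, 7), Mul(-1, Mul(928, Pow(Add(892, Add(664, -469)), -1)))) = Add(Rational(78300, 7), Mul(-1, Mul(928, Pow(Add(892, 195), -1)))) = Add(Rational(78300, 7), Mul(-1, Mul(928, Pow(1087, -1)))) = Add(Rational(78300, 7), Mul(-1, Mul(928, Rational(1, 1087)))) = Add(Rational(78300, 7), Mul(-1, Rational(928, 1087))) = Add(Rational(78300, 7), Rational(-928, 1087)) = Rational(85105604, 7609)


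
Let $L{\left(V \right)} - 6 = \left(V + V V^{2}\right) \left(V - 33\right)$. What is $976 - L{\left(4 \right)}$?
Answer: $2942$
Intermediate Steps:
$L{\left(V \right)} = 6 + \left(-33 + V\right) \left(V + V^{3}\right)$ ($L{\left(V \right)} = 6 + \left(V + V V^{2}\right) \left(V - 33\right) = 6 + \left(V + V^{3}\right) \left(-33 + V\right) = 6 + \left(-33 + V\right) \left(V + V^{3}\right)$)
$976 - L{\left(4 \right)} = 976 - \left(6 + 4^{2} + 4^{4} - 132 - 33 \cdot 4^{3}\right) = 976 - \left(6 + 16 + 256 - 132 - 2112\right) = 976 - -1966 = 976 + 1966 = 2942$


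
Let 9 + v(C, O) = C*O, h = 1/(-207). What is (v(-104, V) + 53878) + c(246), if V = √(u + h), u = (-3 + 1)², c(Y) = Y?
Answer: 54115 - 104*√19021/69 ≈ 53907.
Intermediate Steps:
h = -1/207 ≈ -0.0048309
u = 4 (u = (-2)² = 4)
V = √19021/69 (V = √(4 - 1/207) = √(827/207) = √19021/69 ≈ 1.9988)
v(C, O) = -9 + C*O
(v(-104, V) + 53878) + c(246) = ((-9 - 104*√19021/69) + 53878) + 246 = (53869 - 104*√19021/69) + 246 = 54115 - 104*√19021/69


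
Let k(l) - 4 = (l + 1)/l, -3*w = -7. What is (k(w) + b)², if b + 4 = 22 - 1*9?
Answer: 10201/49 ≈ 208.18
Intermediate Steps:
w = 7/3 (w = -⅓*(-7) = 7/3 ≈ 2.3333)
k(l) = 4 + (1 + l)/l (k(l) = 4 + (l + 1)/l = 4 + (1 + l)/l)
b = 9 (b = -4 + (22 - 1*9) = -4 + (22 - 9) = -4 + 13 = 9)
(k(w) + b)² = ((5 + 1/(7/3)) + 9)² = ((5 + 3/7) + 9)² = (38/7 + 9)² = (101/7)² = 10201/49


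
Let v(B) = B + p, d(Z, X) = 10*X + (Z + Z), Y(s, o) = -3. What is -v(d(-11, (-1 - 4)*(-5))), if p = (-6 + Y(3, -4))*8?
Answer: -156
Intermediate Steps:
p = -72 (p = (-6 - 3)*8 = -9*8 = -72)
d(Z, X) = 2*Z + 10*X (d(Z, X) = 10*X + 2*Z = 2*Z + 10*X)
v(B) = -72 + B (v(B) = B - 72 = -72 + B)
-v(d(-11, (-1 - 4)*(-5))) = -(-72 + (2*(-11) + 10*((-1 - 4)*(-5)))) = -(-72 + (-22 + 10*(-5*(-5)))) = -(-72 + (-22 + 10*25)) = -(-72 + (-22 + 250)) = -(-72 + 228) = -1*156 = -156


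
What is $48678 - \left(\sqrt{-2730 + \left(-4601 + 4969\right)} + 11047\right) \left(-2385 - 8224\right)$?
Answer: $117246301 + 10609 i \sqrt{2362} \approx 1.1725 \cdot 10^{8} + 5.156 \cdot 10^{5} i$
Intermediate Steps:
$48678 - \left(\sqrt{-2730 + \left(-4601 + 4969\right)} + 11047\right) \left(-2385 - 8224\right) = 48678 - \left(\sqrt{-2730 + 368} + 11047\right) \left(-10609\right) = 48678 - \left(\sqrt{-2362} + 11047\right) \left(-10609\right) = 48678 - \left(i \sqrt{2362} + 11047\right) \left(-10609\right) = 48678 - \left(11047 + i \sqrt{2362}\right) \left(-10609\right) = 48678 - \left(-117197623 - 10609 i \sqrt{2362}\right) = 48678 + \left(117197623 + 10609 i \sqrt{2362}\right) = 117246301 + 10609 i \sqrt{2362}$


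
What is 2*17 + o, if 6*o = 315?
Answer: 173/2 ≈ 86.500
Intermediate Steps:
o = 105/2 (o = (⅙)*315 = 105/2 ≈ 52.500)
2*17 + o = 2*17 + 105/2 = 34 + 105/2 = 173/2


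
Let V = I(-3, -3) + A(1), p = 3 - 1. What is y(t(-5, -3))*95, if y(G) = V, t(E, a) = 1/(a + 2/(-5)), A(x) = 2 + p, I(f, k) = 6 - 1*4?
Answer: 570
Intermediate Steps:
I(f, k) = 2 (I(f, k) = 6 - 4 = 2)
p = 2
A(x) = 4 (A(x) = 2 + 2 = 4)
t(E, a) = 1/(-2/5 + a) (t(E, a) = 1/(a + 2*(-1/5)) = 1/(a - 2/5) = 1/(-2/5 + a))
V = 6 (V = 2 + 4 = 6)
y(G) = 6
y(t(-5, -3))*95 = 6*95 = 570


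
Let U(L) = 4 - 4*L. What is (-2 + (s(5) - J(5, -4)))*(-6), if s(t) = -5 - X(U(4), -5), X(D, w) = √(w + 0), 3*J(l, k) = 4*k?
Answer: 10 + 6*I*√5 ≈ 10.0 + 13.416*I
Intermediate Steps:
J(l, k) = 4*k/3 (J(l, k) = (4*k)/3 = 4*k/3)
X(D, w) = √w
s(t) = -5 - I*√5 (s(t) = -5 - √(-5) = -5 - I*√5)
(-2 + (s(5) - J(5, -4)))*(-6) = (-2 + ((-5 - I*√5) - 4*(-4)/3))*(-6) = (-2 + ((-5 - I*√5) - 1*(-16/3)))*(-6) = (-2 + ((-5 - I*√5) + 16/3))*(-6) = (-2 + (⅓ - I*√5))*(-6) = (-5/3 - I*√5)*(-6) = 10 + 6*I*√5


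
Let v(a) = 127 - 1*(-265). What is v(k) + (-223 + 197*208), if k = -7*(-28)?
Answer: 41145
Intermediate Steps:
k = 196
v(a) = 392 (v(a) = 127 + 265 = 392)
v(k) + (-223 + 197*208) = 392 + (-223 + 197*208) = 392 + (-223 + 40976) = 392 + 40753 = 41145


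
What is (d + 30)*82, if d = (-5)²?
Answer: 4510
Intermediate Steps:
d = 25
(d + 30)*82 = (25 + 30)*82 = 55*82 = 4510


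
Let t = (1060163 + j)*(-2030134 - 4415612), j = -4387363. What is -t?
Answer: -21446286091200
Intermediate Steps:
t = 21446286091200 (t = (1060163 - 4387363)*(-2030134 - 4415612) = -3327200*(-6445746) = 21446286091200)
-t = -1*21446286091200 = -21446286091200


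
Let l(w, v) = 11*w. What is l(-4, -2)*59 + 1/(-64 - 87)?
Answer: -391997/151 ≈ -2596.0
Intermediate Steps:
l(-4, -2)*59 + 1/(-64 - 87) = (11*(-4))*59 + 1/(-64 - 87) = -44*59 + 1/(-151) = -2596 - 1/151 = -391997/151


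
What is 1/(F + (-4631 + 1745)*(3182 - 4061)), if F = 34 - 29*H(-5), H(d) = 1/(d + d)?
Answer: 10/25368309 ≈ 3.9419e-7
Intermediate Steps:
H(d) = 1/(2*d)
F = 369/10 (F = 34 - 29/(2*(-5)) = 34 - 29*(-1)/(2*5) = 34 - 29*(-⅒) = 34 + 29/10 = 369/10 ≈ 36.900)
1/(F + (-4631 + 1745)*(3182 - 4061)) = 1/(369/10 + (-4631 + 1745)*(3182 - 4061)) = 1/(369/10 - 2886*(-879)) = 1/(369/10 + 2536794) = 1/(25368309/10) = 10/25368309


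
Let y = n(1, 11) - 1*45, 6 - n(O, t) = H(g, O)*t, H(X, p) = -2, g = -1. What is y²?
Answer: 289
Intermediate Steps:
n(O, t) = 6 + 2*t (n(O, t) = 6 - (-2)*t = 6 + 2*t)
y = -17 (y = (6 + 2*11) - 1*45 = (6 + 22) - 45 = 28 - 45 = -17)
y² = (-17)² = 289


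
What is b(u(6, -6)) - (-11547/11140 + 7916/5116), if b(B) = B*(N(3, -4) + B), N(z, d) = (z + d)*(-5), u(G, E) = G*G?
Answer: 21022859113/14248060 ≈ 1475.5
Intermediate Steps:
u(G, E) = G²
N(z, d) = -5*d - 5*z (N(z, d) = (d + z)*(-5) = -5*d - 5*z)
b(B) = B*(5 + B) (b(B) = B*((-5*(-4) - 5*3) + B) = B*((20 - 15) + B) = B*(5 + B))
b(u(6, -6)) - (-11547/11140 + 7916/5116) = 6²*(5 + 6²) - (-11547/11140 + 7916/5116) = 36*(5 + 36) - (-11547*1/11140 + 7916*(1/5116)) = 36*41 - (-11547/11140 + 1979/1279) = 1476 - 1*7277447/14248060 = 1476 - 7277447/14248060 = 21022859113/14248060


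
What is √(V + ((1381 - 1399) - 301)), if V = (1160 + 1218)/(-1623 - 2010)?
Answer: I*√4219021065/3633 ≈ 17.879*I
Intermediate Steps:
V = -2378/3633 (V = 2378/(-3633) = 2378*(-1/3633) = -2378/3633 ≈ -0.65456)
√(V + ((1381 - 1399) - 301)) = √(-2378/3633 + ((1381 - 1399) - 301)) = √(-2378/3633 + (-18 - 301)) = √(-2378/3633 - 319) = √(-1161305/3633) = I*√4219021065/3633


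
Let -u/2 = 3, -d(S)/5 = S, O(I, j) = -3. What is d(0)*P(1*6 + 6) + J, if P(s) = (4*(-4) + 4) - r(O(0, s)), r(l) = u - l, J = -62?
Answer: -62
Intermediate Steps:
d(S) = -5*S
u = -6 (u = -2*3 = -6)
r(l) = -6 - l
P(s) = -9 (P(s) = (4*(-4) + 4) - (-6 - 1*(-3)) = (-16 + 4) - (-6 + 3) = -12 - 1*(-3) = -12 + 3 = -9)
d(0)*P(1*6 + 6) + J = -5*0*(-9) - 62 = 0*(-9) - 62 = 0 - 62 = -62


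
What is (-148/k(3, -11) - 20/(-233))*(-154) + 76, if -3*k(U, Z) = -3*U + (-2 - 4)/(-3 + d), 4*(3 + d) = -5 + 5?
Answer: 2006079/233 ≈ 8609.8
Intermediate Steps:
d = -3 (d = -3 + (-5 + 5)/4 = -3 + (¼)*0 = -3 + 0 = -3)
k(U, Z) = -⅓ + U (k(U, Z) = -(-3*U + (-2 - 4)/(-3 - 3))/3 = -(-3*U - 6/(-6))/3 = -(-3*U - 6*(-⅙))/3 = -(-3*U + 1)/3 = -(1 - 3*U)/3 = -⅓ + U)
(-148/k(3, -11) - 20/(-233))*(-154) + 76 = (-148/(-⅓ + 3) - 20/(-233))*(-154) + 76 = (-148/8/3 - 20*(-1/233))*(-154) + 76 = (-148*3/8 + 20/233)*(-154) + 76 = (-111/2 + 20/233)*(-154) + 76 = -25823/466*(-154) + 76 = 1988371/233 + 76 = 2006079/233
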